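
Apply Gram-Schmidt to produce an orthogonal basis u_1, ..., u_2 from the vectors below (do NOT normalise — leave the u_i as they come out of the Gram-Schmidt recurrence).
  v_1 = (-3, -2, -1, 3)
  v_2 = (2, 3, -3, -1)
Orthogonal basis:
  u_1 = (-3, -2, -1, 3)
  u_2 = (10/23, 45/23, -81/23, 13/23)

Apply the Gram-Schmidt recurrence
  u_1 = v_1
  u_i = v_i − Σ_{j<i} ((v_i · u_j) / (u_j · u_j)) · u_j.

Step by step this gives:
  u_1 = (-3, -2, -1, 3)
  u_2 = (10/23, 45/23, -81/23, 13/23)

Orthogonality check:
  u_2 · u_1 = 0 (should be 0)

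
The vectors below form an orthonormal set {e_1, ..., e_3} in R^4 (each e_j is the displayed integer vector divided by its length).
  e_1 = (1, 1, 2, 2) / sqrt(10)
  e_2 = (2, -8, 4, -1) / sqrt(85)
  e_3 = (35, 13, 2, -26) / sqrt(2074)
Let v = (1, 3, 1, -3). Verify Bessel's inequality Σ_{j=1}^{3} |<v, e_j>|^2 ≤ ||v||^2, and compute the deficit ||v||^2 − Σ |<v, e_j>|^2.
Σ |<v, e_j>|^2 = 859/61; ||v||^2 = 20; deficit = 361/61

Write each e_j = u_j / sqrt(<u_j, u_j>) where u_j is the displayed integer vector. Then <v, e_j> = <v, u_j> / sqrt(<u_j, u_j>), so |<v, e_j>|^2 = <v, u_j>^2 / <u_j, u_j>.
Coefficients: <v, e_1> = 0/sqrt(10), <v, e_2> = -15/sqrt(85), <v, e_3> = 154/sqrt(2074).
Square and sum: Σ |<v, e_j>|^2 = 859/61.
Compute ||v||^2 = v·v = 20.
Deficit = 20 − 859/61 = 361/61 ≥ 0, confirming Bessel's inequality. (The deficit equals ||v − Σ <v,e_j> e_j||^2, the squared distance from v to span{e_j}.)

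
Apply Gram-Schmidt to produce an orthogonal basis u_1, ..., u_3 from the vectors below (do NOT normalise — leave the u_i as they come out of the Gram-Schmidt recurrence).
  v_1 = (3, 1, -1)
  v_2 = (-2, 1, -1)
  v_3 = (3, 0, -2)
Orthogonal basis:
  u_1 = (3, 1, -1)
  u_2 = (-10/11, 15/11, -15/11)
  u_3 = (0, -1, -1)

Apply the Gram-Schmidt recurrence
  u_1 = v_1
  u_i = v_i − Σ_{j<i} ((v_i · u_j) / (u_j · u_j)) · u_j.

Step by step this gives:
  u_1 = (3, 1, -1)
  u_2 = (-10/11, 15/11, -15/11)
  u_3 = (0, -1, -1)

Orthogonality check:
  u_2 · u_1 = 0 (should be 0)
  u_3 · u_1 = 0 (should be 0)
  u_3 · u_2 = 0 (should be 0)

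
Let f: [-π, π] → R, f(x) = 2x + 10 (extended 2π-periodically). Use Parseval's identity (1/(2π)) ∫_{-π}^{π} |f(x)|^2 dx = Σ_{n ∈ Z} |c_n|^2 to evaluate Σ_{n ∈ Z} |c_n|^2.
Σ |c_n|^2 = 4π^2/3 + 100

Expand and integrate term by term over [-π, π]:
  ∫ (2x)^2 dx = 4·(2π^3/3); ∫ 2·2·(10)·x dx = 0 (odd integrand); ∫ 10^2 dx = 100·2π.
So (1/(2π)) ∫_{-π}^{π} (2x + 10)^2 dx = 4π^2/3 + 100 = 4π^2/3 + 100.
Parseval ⇒ Σ |c_n|^2 = 4π^2/3 + 100.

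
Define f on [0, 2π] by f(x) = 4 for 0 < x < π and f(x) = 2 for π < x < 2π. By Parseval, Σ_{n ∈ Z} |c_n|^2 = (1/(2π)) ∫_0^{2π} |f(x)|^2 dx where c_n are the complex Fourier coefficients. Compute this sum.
Σ |c_n|^2 = 10

Parseval equates the L^2 energy of f (normalised by 1/(2π)) with the ℓ^2 sum of its Fourier coefficients: (1/(2π)) ∫_0^{2π} |f|^2 = Σ |c_n|^2.
Compute the left side: (1/(2π)) [∫_0^π 4^2 dx + ∫_π^{2π} 2^2 dx] = (1/(2π)) · (16π + 4π) = (16 + 4)/2 = 10.
So Σ_{n ∈ Z} |c_n|^2 = 10.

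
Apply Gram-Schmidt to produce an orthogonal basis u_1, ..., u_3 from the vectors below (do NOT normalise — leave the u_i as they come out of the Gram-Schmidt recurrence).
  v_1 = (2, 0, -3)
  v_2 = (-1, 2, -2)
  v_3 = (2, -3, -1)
Orthogonal basis:
  u_1 = (2, 0, -3)
  u_2 = (-21/13, 2, -14/13)
  u_3 = (-78/101, -91/101, -52/101)

Apply the Gram-Schmidt recurrence
  u_1 = v_1
  u_i = v_i − Σ_{j<i} ((v_i · u_j) / (u_j · u_j)) · u_j.

Step by step this gives:
  u_1 = (2, 0, -3)
  u_2 = (-21/13, 2, -14/13)
  u_3 = (-78/101, -91/101, -52/101)

Orthogonality check:
  u_2 · u_1 = 0 (should be 0)
  u_3 · u_1 = 0 (should be 0)
  u_3 · u_2 = 0 (should be 0)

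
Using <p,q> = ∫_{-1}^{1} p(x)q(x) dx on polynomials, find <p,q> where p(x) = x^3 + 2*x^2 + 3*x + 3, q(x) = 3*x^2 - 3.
<p,q> = -68/5

Expand the product: p(x)·q(x) = 3*x^5 + 6*x^4 + 6*x^3 + 3*x^2 - 9*x - 9.
∫_{-1}^{1} of each monomial x^k gives [2/(k+1) if k even, 0 if k odd]. Integrating term-by-term (or equivalently evaluating the antiderivative F(x) = x^6/2 + 6*x^5/5 + 3*x^4/2 + x^3 - 9*x^2/2 - 9*x at the endpoints):
  F(1) − F(−1) = -93/10 − (43/10) = -68/5.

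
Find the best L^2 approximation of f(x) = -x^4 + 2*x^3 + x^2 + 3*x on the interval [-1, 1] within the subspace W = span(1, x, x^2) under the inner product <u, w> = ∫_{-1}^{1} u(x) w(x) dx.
g(x) = x^2/7 + 21*x/5 + 3/35

The best approximation g ∈ W is the orthogonal projection of f onto W. Writing g = a_0 + a_1 x + a_2 x^2, the coefficients solve the normal equations G · a = b where
  G_{ij} = <φ_i, φ_j> and b_i = <f, φ_i>, with φ_0 = 1, φ_1 = x, φ_2 = x^2.
G =
  [2, 0, 2/3]
  [0, 2/3, 0]
  [2/3, 0, 2/5],
b = (4/15, 14/5, 4/35).
Solving gives a_0 = 3/35, a_1 = 21/5, a_2 = 1/7, so
  g(x) = x^2/7 + 21*x/5 + 3/35.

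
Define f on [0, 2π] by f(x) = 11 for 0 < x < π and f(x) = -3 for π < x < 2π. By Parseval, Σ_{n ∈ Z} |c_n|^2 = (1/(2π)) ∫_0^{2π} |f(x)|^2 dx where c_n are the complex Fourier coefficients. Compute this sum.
Σ |c_n|^2 = 65

Parseval equates the L^2 energy of f (normalised by 1/(2π)) with the ℓ^2 sum of its Fourier coefficients: (1/(2π)) ∫_0^{2π} |f|^2 = Σ |c_n|^2.
Compute the left side: (1/(2π)) [∫_0^π 11^2 dx + ∫_π^{2π} (-3)^2 dx] = (1/(2π)) · (121π + 9π) = (121 + 9)/2 = 65.
So Σ_{n ∈ Z} |c_n|^2 = 65.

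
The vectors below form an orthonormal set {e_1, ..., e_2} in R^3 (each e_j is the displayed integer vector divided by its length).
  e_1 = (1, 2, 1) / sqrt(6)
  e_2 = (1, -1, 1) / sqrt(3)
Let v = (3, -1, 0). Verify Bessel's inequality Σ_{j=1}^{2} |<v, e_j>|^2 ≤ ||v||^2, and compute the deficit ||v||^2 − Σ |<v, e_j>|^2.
Σ |<v, e_j>|^2 = 11/2; ||v||^2 = 10; deficit = 9/2

Write each e_j = u_j / sqrt(<u_j, u_j>) where u_j is the displayed integer vector. Then <v, e_j> = <v, u_j> / sqrt(<u_j, u_j>), so |<v, e_j>|^2 = <v, u_j>^2 / <u_j, u_j>.
Coefficients: <v, e_1> = 1/sqrt(6), <v, e_2> = 4/sqrt(3).
Square and sum: Σ |<v, e_j>|^2 = 11/2.
Compute ||v||^2 = v·v = 10.
Deficit = 10 − 11/2 = 9/2 ≥ 0, confirming Bessel's inequality. (The deficit equals ||v − Σ <v,e_j> e_j||^2, the squared distance from v to span{e_j}.)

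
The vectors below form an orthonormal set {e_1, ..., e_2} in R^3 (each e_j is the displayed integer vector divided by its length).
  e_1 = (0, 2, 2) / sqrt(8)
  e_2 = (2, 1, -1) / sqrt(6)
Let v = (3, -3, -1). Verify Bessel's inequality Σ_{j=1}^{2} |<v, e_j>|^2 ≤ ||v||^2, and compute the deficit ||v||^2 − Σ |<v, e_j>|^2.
Σ |<v, e_j>|^2 = 32/3; ||v||^2 = 19; deficit = 25/3

Write each e_j = u_j / sqrt(<u_j, u_j>) where u_j is the displayed integer vector. Then <v, e_j> = <v, u_j> / sqrt(<u_j, u_j>), so |<v, e_j>|^2 = <v, u_j>^2 / <u_j, u_j>.
Coefficients: <v, e_1> = -8/sqrt(8), <v, e_2> = 4/sqrt(6).
Square and sum: Σ |<v, e_j>|^2 = 32/3.
Compute ||v||^2 = v·v = 19.
Deficit = 19 − 32/3 = 25/3 ≥ 0, confirming Bessel's inequality. (The deficit equals ||v − Σ <v,e_j> e_j||^2, the squared distance from v to span{e_j}.)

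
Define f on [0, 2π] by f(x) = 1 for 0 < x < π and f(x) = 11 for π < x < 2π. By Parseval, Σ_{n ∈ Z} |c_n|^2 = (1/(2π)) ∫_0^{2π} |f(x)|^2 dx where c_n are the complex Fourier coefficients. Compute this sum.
Σ |c_n|^2 = 61

Parseval equates the L^2 energy of f (normalised by 1/(2π)) with the ℓ^2 sum of its Fourier coefficients: (1/(2π)) ∫_0^{2π} |f|^2 = Σ |c_n|^2.
Compute the left side: (1/(2π)) [∫_0^π 1^2 dx + ∫_π^{2π} 11^2 dx] = (1/(2π)) · (1π + 121π) = (1 + 121)/2 = 61.
So Σ_{n ∈ Z} |c_n|^2 = 61.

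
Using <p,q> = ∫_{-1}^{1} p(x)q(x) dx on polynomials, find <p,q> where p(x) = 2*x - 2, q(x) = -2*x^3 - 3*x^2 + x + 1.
<p,q> = -4/15

Expand the product: p(x)·q(x) = -4*x^4 - 2*x^3 + 8*x^2 - 2.
∫_{-1}^{1} of each monomial x^k gives [2/(k+1) if k even, 0 if k odd]. Integrating term-by-term (or equivalently evaluating the antiderivative F(x) = -4*x^5/5 - x^4/2 + 8*x^3/3 - 2*x at the endpoints):
  F(1) − F(−1) = -19/30 − (-11/30) = -4/15.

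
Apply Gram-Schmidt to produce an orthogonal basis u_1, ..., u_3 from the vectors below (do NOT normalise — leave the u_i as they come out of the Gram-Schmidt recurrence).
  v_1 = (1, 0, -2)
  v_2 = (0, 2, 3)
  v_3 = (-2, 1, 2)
Orthogonal basis:
  u_1 = (1, 0, -2)
  u_2 = (6/5, 2, 3/5)
  u_3 = (-28/29, 21/29, -14/29)

Apply the Gram-Schmidt recurrence
  u_1 = v_1
  u_i = v_i − Σ_{j<i} ((v_i · u_j) / (u_j · u_j)) · u_j.

Step by step this gives:
  u_1 = (1, 0, -2)
  u_2 = (6/5, 2, 3/5)
  u_3 = (-28/29, 21/29, -14/29)

Orthogonality check:
  u_2 · u_1 = 0 (should be 0)
  u_3 · u_1 = 0 (should be 0)
  u_3 · u_2 = 0 (should be 0)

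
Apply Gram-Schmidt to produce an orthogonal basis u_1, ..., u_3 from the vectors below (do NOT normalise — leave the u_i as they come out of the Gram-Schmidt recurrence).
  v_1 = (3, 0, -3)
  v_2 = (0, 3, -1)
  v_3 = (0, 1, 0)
Orthogonal basis:
  u_1 = (3, 0, -3)
  u_2 = (-1/2, 3, -1/2)
  u_3 = (3/19, 1/19, 3/19)

Apply the Gram-Schmidt recurrence
  u_1 = v_1
  u_i = v_i − Σ_{j<i} ((v_i · u_j) / (u_j · u_j)) · u_j.

Step by step this gives:
  u_1 = (3, 0, -3)
  u_2 = (-1/2, 3, -1/2)
  u_3 = (3/19, 1/19, 3/19)

Orthogonality check:
  u_2 · u_1 = 0 (should be 0)
  u_3 · u_1 = 0 (should be 0)
  u_3 · u_2 = 0 (should be 0)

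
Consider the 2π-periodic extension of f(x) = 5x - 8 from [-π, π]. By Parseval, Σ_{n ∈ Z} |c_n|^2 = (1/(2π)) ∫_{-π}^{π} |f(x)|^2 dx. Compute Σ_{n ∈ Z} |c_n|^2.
Σ |c_n|^2 = 25π^2/3 + 64

Expand and integrate term by term over [-π, π]:
  ∫ (5x)^2 dx = 25·(2π^3/3); ∫ 2·5·(-8)·x dx = 0 (odd integrand); ∫ (-8)^2 dx = 64·2π.
So (1/(2π)) ∫_{-π}^{π} (5x - 8)^2 dx = 25π^2/3 + 64 = 25π^2/3 + 64.
Parseval ⇒ Σ |c_n|^2 = 25π^2/3 + 64.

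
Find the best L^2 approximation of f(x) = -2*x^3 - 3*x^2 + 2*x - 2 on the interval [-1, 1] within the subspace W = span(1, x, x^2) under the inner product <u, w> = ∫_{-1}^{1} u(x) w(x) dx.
g(x) = -3*x^2 + 4*x/5 - 2

The best approximation g ∈ W is the orthogonal projection of f onto W. Writing g = a_0 + a_1 x + a_2 x^2, the coefficients solve the normal equations G · a = b where
  G_{ij} = <φ_i, φ_j> and b_i = <f, φ_i>, with φ_0 = 1, φ_1 = x, φ_2 = x^2.
G =
  [2, 0, 2/3]
  [0, 2/3, 0]
  [2/3, 0, 2/5],
b = (-6, 8/15, -38/15).
Solving gives a_0 = -2, a_1 = 4/5, a_2 = -3, so
  g(x) = -3*x^2 + 4*x/5 - 2.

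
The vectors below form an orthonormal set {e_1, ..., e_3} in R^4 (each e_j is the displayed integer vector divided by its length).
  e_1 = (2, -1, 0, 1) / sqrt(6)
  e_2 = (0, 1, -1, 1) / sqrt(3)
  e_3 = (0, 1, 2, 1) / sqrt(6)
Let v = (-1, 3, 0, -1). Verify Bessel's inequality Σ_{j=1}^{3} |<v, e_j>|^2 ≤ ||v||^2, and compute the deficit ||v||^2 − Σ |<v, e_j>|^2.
Σ |<v, e_j>|^2 = 8; ||v||^2 = 11; deficit = 3

Write each e_j = u_j / sqrt(<u_j, u_j>) where u_j is the displayed integer vector. Then <v, e_j> = <v, u_j> / sqrt(<u_j, u_j>), so |<v, e_j>|^2 = <v, u_j>^2 / <u_j, u_j>.
Coefficients: <v, e_1> = -6/sqrt(6), <v, e_2> = 2/sqrt(3), <v, e_3> = 2/sqrt(6).
Square and sum: Σ |<v, e_j>|^2 = 8.
Compute ||v||^2 = v·v = 11.
Deficit = 11 − 8 = 3 ≥ 0, confirming Bessel's inequality. (The deficit equals ||v − Σ <v,e_j> e_j||^2, the squared distance from v to span{e_j}.)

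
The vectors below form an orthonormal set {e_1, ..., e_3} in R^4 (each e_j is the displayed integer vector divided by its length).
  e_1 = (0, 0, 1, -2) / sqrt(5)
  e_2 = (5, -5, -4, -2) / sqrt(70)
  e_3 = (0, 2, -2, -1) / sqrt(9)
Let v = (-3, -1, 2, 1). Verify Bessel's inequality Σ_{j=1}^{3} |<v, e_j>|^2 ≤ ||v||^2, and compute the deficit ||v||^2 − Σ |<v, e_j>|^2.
Σ |<v, e_j>|^2 = 703/63; ||v||^2 = 15; deficit = 242/63

Write each e_j = u_j / sqrt(<u_j, u_j>) where u_j is the displayed integer vector. Then <v, e_j> = <v, u_j> / sqrt(<u_j, u_j>), so |<v, e_j>|^2 = <v, u_j>^2 / <u_j, u_j>.
Coefficients: <v, e_1> = 0/sqrt(5), <v, e_2> = -20/sqrt(70), <v, e_3> = -7/sqrt(9).
Square and sum: Σ |<v, e_j>|^2 = 703/63.
Compute ||v||^2 = v·v = 15.
Deficit = 15 − 703/63 = 242/63 ≥ 0, confirming Bessel's inequality. (The deficit equals ||v − Σ <v,e_j> e_j||^2, the squared distance from v to span{e_j}.)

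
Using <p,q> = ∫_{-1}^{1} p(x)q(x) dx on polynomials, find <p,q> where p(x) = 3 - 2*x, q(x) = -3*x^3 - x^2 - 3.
<p,q> = -88/5

Expand the product: p(x)·q(x) = 6*x^4 - 7*x^3 - 3*x^2 + 6*x - 9.
∫_{-1}^{1} of each monomial x^k gives [2/(k+1) if k even, 0 if k odd]. Integrating term-by-term (or equivalently evaluating the antiderivative F(x) = 6*x^5/5 - 7*x^4/4 - x^3 + 3*x^2 - 9*x at the endpoints):
  F(1) − F(−1) = -151/20 − (201/20) = -88/5.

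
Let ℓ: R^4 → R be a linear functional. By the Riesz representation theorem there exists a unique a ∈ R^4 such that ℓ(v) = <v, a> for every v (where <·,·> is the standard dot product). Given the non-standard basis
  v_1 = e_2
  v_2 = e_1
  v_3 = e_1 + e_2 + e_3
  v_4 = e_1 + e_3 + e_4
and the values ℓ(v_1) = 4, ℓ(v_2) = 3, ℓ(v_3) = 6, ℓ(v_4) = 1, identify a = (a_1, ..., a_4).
a = (3, 4, -1, -1)

Write a = (a_1, ..., a_4) in the standard basis. For each basis vector v_i, ℓ(v_i) = <v_i, a> is a linear equation in the a_j's. Collect the n equations into a matrix system V a = ℓ, where row i of V is v_i (expressed in the standard basis). Since V is invertible (lower-triangular with 1s on the diagonal, up to permutation), solve by back-substitution:
  V =
[[0, 1, 0, 0],
 [1, 0, 0, 0],
 [1, 1, 1, 0],
 [1, 0, 1, 1]]
  V a = (4, 3, 6, 1)
Solving gives a = (3, 4, -1, -1).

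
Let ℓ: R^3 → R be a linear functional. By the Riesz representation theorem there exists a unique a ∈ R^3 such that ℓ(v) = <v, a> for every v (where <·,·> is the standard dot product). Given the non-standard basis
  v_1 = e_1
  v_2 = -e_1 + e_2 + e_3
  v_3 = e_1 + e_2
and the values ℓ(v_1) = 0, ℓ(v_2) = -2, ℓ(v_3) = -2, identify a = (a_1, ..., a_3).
a = (0, -2, 0)

Write a = (a_1, ..., a_3) in the standard basis. For each basis vector v_i, ℓ(v_i) = <v_i, a> is a linear equation in the a_j's. Collect the n equations into a matrix system V a = ℓ, where row i of V is v_i (expressed in the standard basis). Since V is invertible (lower-triangular with 1s on the diagonal, up to permutation), solve by back-substitution:
  V =
[[1, 0, 0],
 [-1, 1, 1],
 [1, 1, 0]]
  V a = (0, -2, -2)
Solving gives a = (0, -2, 0).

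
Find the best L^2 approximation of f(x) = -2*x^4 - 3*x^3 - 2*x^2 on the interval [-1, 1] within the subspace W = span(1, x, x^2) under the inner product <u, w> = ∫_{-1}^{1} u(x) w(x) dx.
g(x) = -26*x^2/7 - 9*x/5 + 6/35

The best approximation g ∈ W is the orthogonal projection of f onto W. Writing g = a_0 + a_1 x + a_2 x^2, the coefficients solve the normal equations G · a = b where
  G_{ij} = <φ_i, φ_j> and b_i = <f, φ_i>, with φ_0 = 1, φ_1 = x, φ_2 = x^2.
G =
  [2, 0, 2/3]
  [0, 2/3, 0]
  [2/3, 0, 2/5],
b = (-32/15, -6/5, -48/35).
Solving gives a_0 = 6/35, a_1 = -9/5, a_2 = -26/7, so
  g(x) = -26*x^2/7 - 9*x/5 + 6/35.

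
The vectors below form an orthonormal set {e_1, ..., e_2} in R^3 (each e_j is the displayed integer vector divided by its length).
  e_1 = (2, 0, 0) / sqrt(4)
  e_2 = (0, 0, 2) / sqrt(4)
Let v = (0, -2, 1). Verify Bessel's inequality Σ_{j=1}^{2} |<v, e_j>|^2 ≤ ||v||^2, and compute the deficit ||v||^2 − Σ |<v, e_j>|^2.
Σ |<v, e_j>|^2 = 1; ||v||^2 = 5; deficit = 4

Write each e_j = u_j / sqrt(<u_j, u_j>) where u_j is the displayed integer vector. Then <v, e_j> = <v, u_j> / sqrt(<u_j, u_j>), so |<v, e_j>|^2 = <v, u_j>^2 / <u_j, u_j>.
Coefficients: <v, e_1> = 0/sqrt(4), <v, e_2> = 2/sqrt(4).
Square and sum: Σ |<v, e_j>|^2 = 1.
Compute ||v||^2 = v·v = 5.
Deficit = 5 − 1 = 4 ≥ 0, confirming Bessel's inequality. (The deficit equals ||v − Σ <v,e_j> e_j||^2, the squared distance from v to span{e_j}.)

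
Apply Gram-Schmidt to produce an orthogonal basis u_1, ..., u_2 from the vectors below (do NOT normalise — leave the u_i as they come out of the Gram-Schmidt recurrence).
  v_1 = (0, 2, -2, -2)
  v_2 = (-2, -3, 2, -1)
Orthogonal basis:
  u_1 = (0, 2, -2, -2)
  u_2 = (-2, -5/3, 2/3, -7/3)

Apply the Gram-Schmidt recurrence
  u_1 = v_1
  u_i = v_i − Σ_{j<i} ((v_i · u_j) / (u_j · u_j)) · u_j.

Step by step this gives:
  u_1 = (0, 2, -2, -2)
  u_2 = (-2, -5/3, 2/3, -7/3)

Orthogonality check:
  u_2 · u_1 = 0 (should be 0)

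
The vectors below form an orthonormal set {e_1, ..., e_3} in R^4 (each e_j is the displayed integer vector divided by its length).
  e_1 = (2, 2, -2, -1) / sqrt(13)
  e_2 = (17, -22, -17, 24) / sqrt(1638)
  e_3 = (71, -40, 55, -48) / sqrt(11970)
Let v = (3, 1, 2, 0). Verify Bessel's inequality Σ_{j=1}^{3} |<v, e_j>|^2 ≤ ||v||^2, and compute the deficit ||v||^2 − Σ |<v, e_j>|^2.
Σ |<v, e_j>|^2 = 754/95; ||v||^2 = 14; deficit = 576/95

Write each e_j = u_j / sqrt(<u_j, u_j>) where u_j is the displayed integer vector. Then <v, e_j> = <v, u_j> / sqrt(<u_j, u_j>), so |<v, e_j>|^2 = <v, u_j>^2 / <u_j, u_j>.
Coefficients: <v, e_1> = 4/sqrt(13), <v, e_2> = -5/sqrt(1638), <v, e_3> = 283/sqrt(11970).
Square and sum: Σ |<v, e_j>|^2 = 754/95.
Compute ||v||^2 = v·v = 14.
Deficit = 14 − 754/95 = 576/95 ≥ 0, confirming Bessel's inequality. (The deficit equals ||v − Σ <v,e_j> e_j||^2, the squared distance from v to span{e_j}.)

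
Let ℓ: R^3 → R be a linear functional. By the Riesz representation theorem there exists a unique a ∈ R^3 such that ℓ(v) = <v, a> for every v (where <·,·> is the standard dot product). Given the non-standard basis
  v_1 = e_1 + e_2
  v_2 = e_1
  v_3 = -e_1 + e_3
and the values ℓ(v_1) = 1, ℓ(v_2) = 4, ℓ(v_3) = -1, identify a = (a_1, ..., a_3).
a = (4, -3, 3)

Write a = (a_1, ..., a_3) in the standard basis. For each basis vector v_i, ℓ(v_i) = <v_i, a> is a linear equation in the a_j's. Collect the n equations into a matrix system V a = ℓ, where row i of V is v_i (expressed in the standard basis). Since V is invertible (lower-triangular with 1s on the diagonal, up to permutation), solve by back-substitution:
  V =
[[1, 1, 0],
 [1, 0, 0],
 [-1, 0, 1]]
  V a = (1, 4, -1)
Solving gives a = (4, -3, 3).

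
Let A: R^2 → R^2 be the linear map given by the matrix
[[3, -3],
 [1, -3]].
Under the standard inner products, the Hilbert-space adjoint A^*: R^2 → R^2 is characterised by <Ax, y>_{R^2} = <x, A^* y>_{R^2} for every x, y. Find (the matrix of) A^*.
A^* = A^T =
[[3, 1],
 [-3, -3]]

For real matrices with standard dot products, the defining identity <Ax, y> = <x, A^* y> gives (Ax)^T y = x^T (A^*) y, i.e. x^T A^T y = x^T (A^*) y. Since this holds for all x, y, we must have A^* = A^T. Therefore
A^* =
[[3, 1],
 [-3, -3]].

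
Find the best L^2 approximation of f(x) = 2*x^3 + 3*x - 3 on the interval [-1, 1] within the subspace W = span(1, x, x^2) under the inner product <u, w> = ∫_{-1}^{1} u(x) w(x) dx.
g(x) = 21*x/5 - 3

The best approximation g ∈ W is the orthogonal projection of f onto W. Writing g = a_0 + a_1 x + a_2 x^2, the coefficients solve the normal equations G · a = b where
  G_{ij} = <φ_i, φ_j> and b_i = <f, φ_i>, with φ_0 = 1, φ_1 = x, φ_2 = x^2.
G =
  [2, 0, 2/3]
  [0, 2/3, 0]
  [2/3, 0, 2/5],
b = (-6, 14/5, -2).
Solving gives a_0 = -3, a_1 = 21/5, a_2 = 0, so
  g(x) = 21*x/5 - 3.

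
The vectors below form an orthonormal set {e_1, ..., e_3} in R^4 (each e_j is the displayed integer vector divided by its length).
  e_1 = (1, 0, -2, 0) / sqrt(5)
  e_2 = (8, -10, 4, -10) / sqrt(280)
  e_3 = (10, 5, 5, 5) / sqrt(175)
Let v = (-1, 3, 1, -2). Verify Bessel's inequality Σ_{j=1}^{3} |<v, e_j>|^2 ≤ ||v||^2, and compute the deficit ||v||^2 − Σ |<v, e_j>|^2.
Σ |<v, e_j>|^2 = 5/2; ||v||^2 = 15; deficit = 25/2

Write each e_j = u_j / sqrt(<u_j, u_j>) where u_j is the displayed integer vector. Then <v, e_j> = <v, u_j> / sqrt(<u_j, u_j>), so |<v, e_j>|^2 = <v, u_j>^2 / <u_j, u_j>.
Coefficients: <v, e_1> = -3/sqrt(5), <v, e_2> = -14/sqrt(280), <v, e_3> = 0/sqrt(175).
Square and sum: Σ |<v, e_j>|^2 = 5/2.
Compute ||v||^2 = v·v = 15.
Deficit = 15 − 5/2 = 25/2 ≥ 0, confirming Bessel's inequality. (The deficit equals ||v − Σ <v,e_j> e_j||^2, the squared distance from v to span{e_j}.)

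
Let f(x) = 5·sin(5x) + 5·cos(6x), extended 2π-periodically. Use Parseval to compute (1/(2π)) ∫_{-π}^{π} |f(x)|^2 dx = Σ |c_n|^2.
Σ |c_n|^2 = 25

Expand |f|^2 and use orthogonality of {sin(nx), cos(mx)} on [-π, π]:
  ∫_{-π}^{π} sin(nx)^2 dx = π, ∫ cos(mx)^2 dx = π, and cross terms integrate to 0.
So ∫_{-π}^{π} f(x)^2 dx = 5^2 · π + 5^2 · π = (25 + 25)π.
Divide by 2π: (25 + 25)/2 = 25.
By Parseval, this equals Σ |c_n|^2.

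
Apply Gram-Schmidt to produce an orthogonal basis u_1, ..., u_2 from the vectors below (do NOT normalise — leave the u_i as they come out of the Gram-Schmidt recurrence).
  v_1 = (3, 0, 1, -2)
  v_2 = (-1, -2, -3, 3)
Orthogonal basis:
  u_1 = (3, 0, 1, -2)
  u_2 = (11/7, -2, -15/7, 9/7)

Apply the Gram-Schmidt recurrence
  u_1 = v_1
  u_i = v_i − Σ_{j<i} ((v_i · u_j) / (u_j · u_j)) · u_j.

Step by step this gives:
  u_1 = (3, 0, 1, -2)
  u_2 = (11/7, -2, -15/7, 9/7)

Orthogonality check:
  u_2 · u_1 = 0 (should be 0)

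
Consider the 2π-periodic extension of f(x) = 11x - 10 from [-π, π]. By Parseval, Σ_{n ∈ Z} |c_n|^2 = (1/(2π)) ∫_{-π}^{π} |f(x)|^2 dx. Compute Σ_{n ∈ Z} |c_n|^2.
Σ |c_n|^2 = 121π^2/3 + 100

Expand and integrate term by term over [-π, π]:
  ∫ (11x)^2 dx = 121·(2π^3/3); ∫ 2·11·(-10)·x dx = 0 (odd integrand); ∫ (-10)^2 dx = 100·2π.
So (1/(2π)) ∫_{-π}^{π} (11x - 10)^2 dx = 121π^2/3 + 100 = 121π^2/3 + 100.
Parseval ⇒ Σ |c_n|^2 = 121π^2/3 + 100.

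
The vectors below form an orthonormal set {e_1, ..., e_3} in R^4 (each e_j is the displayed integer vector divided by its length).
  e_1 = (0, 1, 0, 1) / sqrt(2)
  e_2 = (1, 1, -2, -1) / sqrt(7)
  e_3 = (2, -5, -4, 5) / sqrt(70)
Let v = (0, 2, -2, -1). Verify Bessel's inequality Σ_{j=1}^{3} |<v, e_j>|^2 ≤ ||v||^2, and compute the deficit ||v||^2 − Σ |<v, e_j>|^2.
Σ |<v, e_j>|^2 = 41/5; ||v||^2 = 9; deficit = 4/5

Write each e_j = u_j / sqrt(<u_j, u_j>) where u_j is the displayed integer vector. Then <v, e_j> = <v, u_j> / sqrt(<u_j, u_j>), so |<v, e_j>|^2 = <v, u_j>^2 / <u_j, u_j>.
Coefficients: <v, e_1> = 1/sqrt(2), <v, e_2> = 7/sqrt(7), <v, e_3> = -7/sqrt(70).
Square and sum: Σ |<v, e_j>|^2 = 41/5.
Compute ||v||^2 = v·v = 9.
Deficit = 9 − 41/5 = 4/5 ≥ 0, confirming Bessel's inequality. (The deficit equals ||v − Σ <v,e_j> e_j||^2, the squared distance from v to span{e_j}.)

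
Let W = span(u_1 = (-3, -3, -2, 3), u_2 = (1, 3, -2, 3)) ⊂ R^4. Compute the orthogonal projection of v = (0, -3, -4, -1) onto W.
proj_W(v) = (-279/178, -174/89, -47/89, 141/178)

Set up U = [u_1 | ... | u_2] ∈ R^(4×2). The projector onto W = col(U) is P = U (U^T U)^(-1) U^T.
Compute U^T U =
  [31, 1]
  [1, 23],
and U^T v = (14, -4).
Solve U^T U · c = U^T v for the coefficients: c = (163/356, -69/356). The projection is proj_W(v) = U c.
Check: (v - proj_W(v)) · u_1 = 0  (should be 0).
Check: (v - proj_W(v)) · u_2 = 0  (should be 0).
Result: proj_W(v) = (-279/178, -174/89, -47/89, 141/178).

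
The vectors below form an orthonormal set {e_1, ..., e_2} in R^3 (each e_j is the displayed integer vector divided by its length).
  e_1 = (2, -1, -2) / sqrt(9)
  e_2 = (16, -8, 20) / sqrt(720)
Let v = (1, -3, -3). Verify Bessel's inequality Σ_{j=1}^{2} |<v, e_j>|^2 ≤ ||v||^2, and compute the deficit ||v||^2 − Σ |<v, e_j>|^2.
Σ |<v, e_j>|^2 = 14; ||v||^2 = 19; deficit = 5

Write each e_j = u_j / sqrt(<u_j, u_j>) where u_j is the displayed integer vector. Then <v, e_j> = <v, u_j> / sqrt(<u_j, u_j>), so |<v, e_j>|^2 = <v, u_j>^2 / <u_j, u_j>.
Coefficients: <v, e_1> = 11/sqrt(9), <v, e_2> = -20/sqrt(720).
Square and sum: Σ |<v, e_j>|^2 = 14.
Compute ||v||^2 = v·v = 19.
Deficit = 19 − 14 = 5 ≥ 0, confirming Bessel's inequality. (The deficit equals ||v − Σ <v,e_j> e_j||^2, the squared distance from v to span{e_j}.)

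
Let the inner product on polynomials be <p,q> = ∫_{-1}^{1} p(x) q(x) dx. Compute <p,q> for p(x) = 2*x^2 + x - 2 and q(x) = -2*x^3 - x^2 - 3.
<p,q> = 116/15

Expand the product: p(x)·q(x) = -4*x^5 - 4*x^4 + 3*x^3 - 4*x^2 - 3*x + 6.
∫_{-1}^{1} of each monomial x^k gives [2/(k+1) if k even, 0 if k odd]. Integrating term-by-term (or equivalently evaluating the antiderivative F(x) = -2*x^6/3 - 4*x^5/5 + 3*x^4/4 - 4*x^3/3 - 3*x^2/2 + 6*x at the endpoints):
  F(1) − F(−1) = 49/20 − (-317/60) = 116/15.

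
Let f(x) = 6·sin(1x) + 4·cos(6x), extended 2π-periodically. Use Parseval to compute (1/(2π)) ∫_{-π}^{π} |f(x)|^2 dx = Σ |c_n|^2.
Σ |c_n|^2 = 26

Expand |f|^2 and use orthogonality of {sin(nx), cos(mx)} on [-π, π]:
  ∫_{-π}^{π} sin(nx)^2 dx = π, ∫ cos(mx)^2 dx = π, and cross terms integrate to 0.
So ∫_{-π}^{π} f(x)^2 dx = 6^2 · π + 4^2 · π = (36 + 16)π.
Divide by 2π: (36 + 16)/2 = 26.
By Parseval, this equals Σ |c_n|^2.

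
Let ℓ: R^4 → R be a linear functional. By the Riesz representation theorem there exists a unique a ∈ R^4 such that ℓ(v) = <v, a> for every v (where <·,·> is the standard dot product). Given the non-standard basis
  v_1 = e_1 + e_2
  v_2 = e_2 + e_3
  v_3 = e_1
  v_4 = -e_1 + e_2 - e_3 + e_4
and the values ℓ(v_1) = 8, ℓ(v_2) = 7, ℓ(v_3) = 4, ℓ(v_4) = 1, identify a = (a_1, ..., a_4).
a = (4, 4, 3, 4)

Write a = (a_1, ..., a_4) in the standard basis. For each basis vector v_i, ℓ(v_i) = <v_i, a> is a linear equation in the a_j's. Collect the n equations into a matrix system V a = ℓ, where row i of V is v_i (expressed in the standard basis). Since V is invertible (lower-triangular with 1s on the diagonal, up to permutation), solve by back-substitution:
  V =
[[1, 1, 0, 0],
 [0, 1, 1, 0],
 [1, 0, 0, 0],
 [-1, 1, -1, 1]]
  V a = (8, 7, 4, 1)
Solving gives a = (4, 4, 3, 4).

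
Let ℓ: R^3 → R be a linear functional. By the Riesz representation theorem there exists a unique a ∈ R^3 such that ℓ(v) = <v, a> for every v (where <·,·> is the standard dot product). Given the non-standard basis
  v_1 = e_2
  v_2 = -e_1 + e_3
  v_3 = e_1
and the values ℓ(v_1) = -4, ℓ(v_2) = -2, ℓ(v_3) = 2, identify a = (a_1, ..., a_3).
a = (2, -4, 0)

Write a = (a_1, ..., a_3) in the standard basis. For each basis vector v_i, ℓ(v_i) = <v_i, a> is a linear equation in the a_j's. Collect the n equations into a matrix system V a = ℓ, where row i of V is v_i (expressed in the standard basis). Since V is invertible (lower-triangular with 1s on the diagonal, up to permutation), solve by back-substitution:
  V =
[[0, 1, 0],
 [-1, 0, 1],
 [1, 0, 0]]
  V a = (-4, -2, 2)
Solving gives a = (2, -4, 0).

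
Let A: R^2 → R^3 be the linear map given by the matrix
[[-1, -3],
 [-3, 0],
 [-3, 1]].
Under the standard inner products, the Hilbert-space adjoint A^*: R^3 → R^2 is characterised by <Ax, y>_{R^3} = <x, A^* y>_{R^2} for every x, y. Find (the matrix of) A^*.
A^* = A^T =
[[-1, -3, -3],
 [-3, 0, 1]]

For real matrices with standard dot products, the defining identity <Ax, y> = <x, A^* y> gives (Ax)^T y = x^T (A^*) y, i.e. x^T A^T y = x^T (A^*) y. Since this holds for all x, y, we must have A^* = A^T. Therefore
A^* =
[[-1, -3, -3],
 [-3, 0, 1]].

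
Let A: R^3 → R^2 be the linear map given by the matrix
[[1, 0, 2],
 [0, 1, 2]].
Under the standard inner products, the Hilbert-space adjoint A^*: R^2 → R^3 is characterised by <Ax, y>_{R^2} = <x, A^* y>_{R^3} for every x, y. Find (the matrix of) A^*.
A^* = A^T =
[[1, 0],
 [0, 1],
 [2, 2]]

For real matrices with standard dot products, the defining identity <Ax, y> = <x, A^* y> gives (Ax)^T y = x^T (A^*) y, i.e. x^T A^T y = x^T (A^*) y. Since this holds for all x, y, we must have A^* = A^T. Therefore
A^* =
[[1, 0],
 [0, 1],
 [2, 2]].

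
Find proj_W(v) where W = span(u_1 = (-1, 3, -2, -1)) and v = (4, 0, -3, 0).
proj_W(v) = (-2/15, 2/5, -4/15, -2/15)

Set up U = [u_1 | ... | u_1] ∈ R^(4×1). The projector onto W = col(U) is P = U (U^T U)^(-1) U^T.
Compute U^T U =
  [15],
and U^T v = (2).
Solve U^T U · c = U^T v for the coefficients: c = (2/15). The projection is proj_W(v) = U c.
Check: (v - proj_W(v)) · u_1 = 0  (should be 0).
Result: proj_W(v) = (-2/15, 2/5, -4/15, -2/15).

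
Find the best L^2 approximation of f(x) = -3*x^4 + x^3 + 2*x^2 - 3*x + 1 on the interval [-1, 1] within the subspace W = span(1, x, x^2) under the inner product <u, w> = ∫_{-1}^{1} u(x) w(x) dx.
g(x) = -4*x^2/7 - 12*x/5 + 44/35

The best approximation g ∈ W is the orthogonal projection of f onto W. Writing g = a_0 + a_1 x + a_2 x^2, the coefficients solve the normal equations G · a = b where
  G_{ij} = <φ_i, φ_j> and b_i = <f, φ_i>, with φ_0 = 1, φ_1 = x, φ_2 = x^2.
G =
  [2, 0, 2/3]
  [0, 2/3, 0]
  [2/3, 0, 2/5],
b = (32/15, -8/5, 64/105).
Solving gives a_0 = 44/35, a_1 = -12/5, a_2 = -4/7, so
  g(x) = -4*x^2/7 - 12*x/5 + 44/35.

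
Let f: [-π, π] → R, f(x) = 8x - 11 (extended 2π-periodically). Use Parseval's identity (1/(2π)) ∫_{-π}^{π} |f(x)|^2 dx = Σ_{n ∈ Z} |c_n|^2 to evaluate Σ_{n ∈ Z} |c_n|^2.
Σ |c_n|^2 = 64π^2/3 + 121

Expand and integrate term by term over [-π, π]:
  ∫ (8x)^2 dx = 64·(2π^3/3); ∫ 2·8·(-11)·x dx = 0 (odd integrand); ∫ (-11)^2 dx = 121·2π.
So (1/(2π)) ∫_{-π}^{π} (8x - 11)^2 dx = 64π^2/3 + 121 = 64π^2/3 + 121.
Parseval ⇒ Σ |c_n|^2 = 64π^2/3 + 121.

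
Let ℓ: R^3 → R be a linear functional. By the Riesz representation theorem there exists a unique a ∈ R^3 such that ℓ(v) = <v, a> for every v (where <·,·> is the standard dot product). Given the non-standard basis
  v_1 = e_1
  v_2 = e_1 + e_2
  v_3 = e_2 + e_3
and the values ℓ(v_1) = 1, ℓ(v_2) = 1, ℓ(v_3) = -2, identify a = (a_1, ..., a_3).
a = (1, 0, -2)

Write a = (a_1, ..., a_3) in the standard basis. For each basis vector v_i, ℓ(v_i) = <v_i, a> is a linear equation in the a_j's. Collect the n equations into a matrix system V a = ℓ, where row i of V is v_i (expressed in the standard basis). Since V is invertible (lower-triangular with 1s on the diagonal, up to permutation), solve by back-substitution:
  V =
[[1, 0, 0],
 [1, 1, 0],
 [0, 1, 1]]
  V a = (1, 1, -2)
Solving gives a = (1, 0, -2).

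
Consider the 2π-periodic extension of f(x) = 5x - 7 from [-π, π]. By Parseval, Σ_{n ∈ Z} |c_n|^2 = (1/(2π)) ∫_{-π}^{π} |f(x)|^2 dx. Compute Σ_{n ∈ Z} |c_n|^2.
Σ |c_n|^2 = 25π^2/3 + 49

Expand and integrate term by term over [-π, π]:
  ∫ (5x)^2 dx = 25·(2π^3/3); ∫ 2·5·(-7)·x dx = 0 (odd integrand); ∫ (-7)^2 dx = 49·2π.
So (1/(2π)) ∫_{-π}^{π} (5x - 7)^2 dx = 25π^2/3 + 49 = 25π^2/3 + 49.
Parseval ⇒ Σ |c_n|^2 = 25π^2/3 + 49.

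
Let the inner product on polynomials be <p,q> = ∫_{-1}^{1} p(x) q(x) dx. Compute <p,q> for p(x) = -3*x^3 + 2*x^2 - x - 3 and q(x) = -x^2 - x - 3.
<p,q> = 256/15

Expand the product: p(x)·q(x) = 3*x^5 + x^4 + 8*x^3 - 2*x^2 + 6*x + 9.
∫_{-1}^{1} of each monomial x^k gives [2/(k+1) if k even, 0 if k odd]. Integrating term-by-term (or equivalently evaluating the antiderivative F(x) = x^6/2 + x^5/5 + 2*x^4 - 2*x^3/3 + 3*x^2 + 9*x at the endpoints):
  F(1) − F(−1) = 421/30 − (-91/30) = 256/15.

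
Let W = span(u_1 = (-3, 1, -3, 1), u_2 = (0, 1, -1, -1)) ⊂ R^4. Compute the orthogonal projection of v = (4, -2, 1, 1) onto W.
proj_W(v) = (36/17, -4/3, 140/51, -4/51)

Set up U = [u_1 | ... | u_2] ∈ R^(4×2). The projector onto W = col(U) is P = U (U^T U)^(-1) U^T.
Compute U^T U =
  [20, 3]
  [3, 3],
and U^T v = (-16, -4).
Solve U^T U · c = U^T v for the coefficients: c = (-12/17, -32/51). The projection is proj_W(v) = U c.
Check: (v - proj_W(v)) · u_1 = 0  (should be 0).
Check: (v - proj_W(v)) · u_2 = 0  (should be 0).
Result: proj_W(v) = (36/17, -4/3, 140/51, -4/51).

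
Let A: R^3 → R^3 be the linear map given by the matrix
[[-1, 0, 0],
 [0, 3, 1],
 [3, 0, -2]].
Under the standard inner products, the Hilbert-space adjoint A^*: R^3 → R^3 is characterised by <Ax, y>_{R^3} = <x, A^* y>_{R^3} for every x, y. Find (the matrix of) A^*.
A^* = A^T =
[[-1, 0, 3],
 [0, 3, 0],
 [0, 1, -2]]

For real matrices with standard dot products, the defining identity <Ax, y> = <x, A^* y> gives (Ax)^T y = x^T (A^*) y, i.e. x^T A^T y = x^T (A^*) y. Since this holds for all x, y, we must have A^* = A^T. Therefore
A^* =
[[-1, 0, 3],
 [0, 3, 0],
 [0, 1, -2]].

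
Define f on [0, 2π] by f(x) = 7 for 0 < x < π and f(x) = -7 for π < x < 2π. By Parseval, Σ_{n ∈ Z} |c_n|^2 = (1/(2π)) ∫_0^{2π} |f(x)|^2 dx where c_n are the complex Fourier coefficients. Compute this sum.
Σ |c_n|^2 = 49

Parseval equates the L^2 energy of f (normalised by 1/(2π)) with the ℓ^2 sum of its Fourier coefficients: (1/(2π)) ∫_0^{2π} |f|^2 = Σ |c_n|^2.
Compute the left side: (1/(2π)) [∫_0^π 7^2 dx + ∫_π^{2π} (-7)^2 dx] = (1/(2π)) · (49π + 49π) = (49 + 49)/2 = 49.
So Σ_{n ∈ Z} |c_n|^2 = 49.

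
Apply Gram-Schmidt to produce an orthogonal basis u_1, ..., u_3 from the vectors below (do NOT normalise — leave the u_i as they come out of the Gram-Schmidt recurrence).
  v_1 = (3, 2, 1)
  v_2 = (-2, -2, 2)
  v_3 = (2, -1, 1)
Orthogonal basis:
  u_1 = (3, 2, 1)
  u_2 = (-2/7, -6/7, 18/7)
  u_3 = (27/26, -18/13, -9/26)

Apply the Gram-Schmidt recurrence
  u_1 = v_1
  u_i = v_i − Σ_{j<i} ((v_i · u_j) / (u_j · u_j)) · u_j.

Step by step this gives:
  u_1 = (3, 2, 1)
  u_2 = (-2/7, -6/7, 18/7)
  u_3 = (27/26, -18/13, -9/26)

Orthogonality check:
  u_2 · u_1 = 0 (should be 0)
  u_3 · u_1 = 0 (should be 0)
  u_3 · u_2 = 0 (should be 0)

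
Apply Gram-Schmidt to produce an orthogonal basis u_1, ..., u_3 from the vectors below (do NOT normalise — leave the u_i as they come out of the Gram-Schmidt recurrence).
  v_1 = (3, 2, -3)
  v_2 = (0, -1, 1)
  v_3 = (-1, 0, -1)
Orthogonal basis:
  u_1 = (3, 2, -3)
  u_2 = (15/22, -6/11, 7/22)
  u_3 = (-4/19, -12/19, -12/19)

Apply the Gram-Schmidt recurrence
  u_1 = v_1
  u_i = v_i − Σ_{j<i} ((v_i · u_j) / (u_j · u_j)) · u_j.

Step by step this gives:
  u_1 = (3, 2, -3)
  u_2 = (15/22, -6/11, 7/22)
  u_3 = (-4/19, -12/19, -12/19)

Orthogonality check:
  u_2 · u_1 = 0 (should be 0)
  u_3 · u_1 = 0 (should be 0)
  u_3 · u_2 = 0 (should be 0)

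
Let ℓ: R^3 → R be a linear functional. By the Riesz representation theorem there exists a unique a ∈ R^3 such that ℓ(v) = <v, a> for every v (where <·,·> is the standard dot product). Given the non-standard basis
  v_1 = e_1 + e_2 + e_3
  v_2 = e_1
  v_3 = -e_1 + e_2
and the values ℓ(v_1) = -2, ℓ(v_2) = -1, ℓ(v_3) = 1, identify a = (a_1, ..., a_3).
a = (-1, 0, -1)

Write a = (a_1, ..., a_3) in the standard basis. For each basis vector v_i, ℓ(v_i) = <v_i, a> is a linear equation in the a_j's. Collect the n equations into a matrix system V a = ℓ, where row i of V is v_i (expressed in the standard basis). Since V is invertible (lower-triangular with 1s on the diagonal, up to permutation), solve by back-substitution:
  V =
[[1, 1, 1],
 [1, 0, 0],
 [-1, 1, 0]]
  V a = (-2, -1, 1)
Solving gives a = (-1, 0, -1).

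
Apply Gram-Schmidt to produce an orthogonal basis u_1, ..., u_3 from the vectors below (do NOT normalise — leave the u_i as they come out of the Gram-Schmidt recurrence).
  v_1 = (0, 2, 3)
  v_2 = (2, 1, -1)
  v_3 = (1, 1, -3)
Orthogonal basis:
  u_1 = (0, 2, 3)
  u_2 = (2, 15/13, -10/13)
  u_3 = (-65/77, 78/77, -52/77)

Apply the Gram-Schmidt recurrence
  u_1 = v_1
  u_i = v_i − Σ_{j<i} ((v_i · u_j) / (u_j · u_j)) · u_j.

Step by step this gives:
  u_1 = (0, 2, 3)
  u_2 = (2, 15/13, -10/13)
  u_3 = (-65/77, 78/77, -52/77)

Orthogonality check:
  u_2 · u_1 = 0 (should be 0)
  u_3 · u_1 = 0 (should be 0)
  u_3 · u_2 = 0 (should be 0)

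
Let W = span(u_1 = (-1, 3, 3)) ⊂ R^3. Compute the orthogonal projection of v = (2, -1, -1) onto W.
proj_W(v) = (8/19, -24/19, -24/19)

Set up U = [u_1 | ... | u_1] ∈ R^(3×1). The projector onto W = col(U) is P = U (U^T U)^(-1) U^T.
Compute U^T U =
  [19],
and U^T v = (-8).
Solve U^T U · c = U^T v for the coefficients: c = (-8/19). The projection is proj_W(v) = U c.
Check: (v - proj_W(v)) · u_1 = 0  (should be 0).
Result: proj_W(v) = (8/19, -24/19, -24/19).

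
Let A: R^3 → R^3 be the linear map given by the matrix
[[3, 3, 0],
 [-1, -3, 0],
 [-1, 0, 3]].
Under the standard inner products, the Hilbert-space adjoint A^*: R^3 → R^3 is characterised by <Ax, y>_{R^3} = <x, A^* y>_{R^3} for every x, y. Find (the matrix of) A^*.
A^* = A^T =
[[3, -1, -1],
 [3, -3, 0],
 [0, 0, 3]]

For real matrices with standard dot products, the defining identity <Ax, y> = <x, A^* y> gives (Ax)^T y = x^T (A^*) y, i.e. x^T A^T y = x^T (A^*) y. Since this holds for all x, y, we must have A^* = A^T. Therefore
A^* =
[[3, -1, -1],
 [3, -3, 0],
 [0, 0, 3]].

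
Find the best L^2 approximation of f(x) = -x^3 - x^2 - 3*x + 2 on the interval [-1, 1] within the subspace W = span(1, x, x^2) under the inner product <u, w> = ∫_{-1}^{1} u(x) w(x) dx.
g(x) = -x^2 - 18*x/5 + 2

The best approximation g ∈ W is the orthogonal projection of f onto W. Writing g = a_0 + a_1 x + a_2 x^2, the coefficients solve the normal equations G · a = b where
  G_{ij} = <φ_i, φ_j> and b_i = <f, φ_i>, with φ_0 = 1, φ_1 = x, φ_2 = x^2.
G =
  [2, 0, 2/3]
  [0, 2/3, 0]
  [2/3, 0, 2/5],
b = (10/3, -12/5, 14/15).
Solving gives a_0 = 2, a_1 = -18/5, a_2 = -1, so
  g(x) = -x^2 - 18*x/5 + 2.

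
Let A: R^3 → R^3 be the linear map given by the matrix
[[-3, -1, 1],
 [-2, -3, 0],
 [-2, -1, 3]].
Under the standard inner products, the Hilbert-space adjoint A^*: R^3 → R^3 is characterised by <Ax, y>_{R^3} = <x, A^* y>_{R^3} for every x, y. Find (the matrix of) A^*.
A^* = A^T =
[[-3, -2, -2],
 [-1, -3, -1],
 [1, 0, 3]]

For real matrices with standard dot products, the defining identity <Ax, y> = <x, A^* y> gives (Ax)^T y = x^T (A^*) y, i.e. x^T A^T y = x^T (A^*) y. Since this holds for all x, y, we must have A^* = A^T. Therefore
A^* =
[[-3, -2, -2],
 [-1, -3, -1],
 [1, 0, 3]].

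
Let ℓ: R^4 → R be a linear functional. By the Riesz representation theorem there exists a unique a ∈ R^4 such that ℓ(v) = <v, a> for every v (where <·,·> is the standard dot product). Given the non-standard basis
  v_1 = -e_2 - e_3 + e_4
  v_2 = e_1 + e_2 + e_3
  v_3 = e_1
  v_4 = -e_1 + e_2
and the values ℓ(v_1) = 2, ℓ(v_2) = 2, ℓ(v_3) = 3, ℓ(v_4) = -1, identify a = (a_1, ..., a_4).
a = (3, 2, -3, 1)

Write a = (a_1, ..., a_4) in the standard basis. For each basis vector v_i, ℓ(v_i) = <v_i, a> is a linear equation in the a_j's. Collect the n equations into a matrix system V a = ℓ, where row i of V is v_i (expressed in the standard basis). Since V is invertible (lower-triangular with 1s on the diagonal, up to permutation), solve by back-substitution:
  V =
[[0, -1, -1, 1],
 [1, 1, 1, 0],
 [1, 0, 0, 0],
 [-1, 1, 0, 0]]
  V a = (2, 2, 3, -1)
Solving gives a = (3, 2, -3, 1).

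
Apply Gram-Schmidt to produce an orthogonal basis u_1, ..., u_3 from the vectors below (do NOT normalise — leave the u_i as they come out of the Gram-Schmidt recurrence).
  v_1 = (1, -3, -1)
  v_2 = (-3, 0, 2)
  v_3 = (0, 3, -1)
Orthogonal basis:
  u_1 = (1, -3, -1)
  u_2 = (-28/11, -15/11, 17/11)
  u_3 = (-36/59, 6/59, -54/59)

Apply the Gram-Schmidt recurrence
  u_1 = v_1
  u_i = v_i − Σ_{j<i} ((v_i · u_j) / (u_j · u_j)) · u_j.

Step by step this gives:
  u_1 = (1, -3, -1)
  u_2 = (-28/11, -15/11, 17/11)
  u_3 = (-36/59, 6/59, -54/59)

Orthogonality check:
  u_2 · u_1 = 0 (should be 0)
  u_3 · u_1 = 0 (should be 0)
  u_3 · u_2 = 0 (should be 0)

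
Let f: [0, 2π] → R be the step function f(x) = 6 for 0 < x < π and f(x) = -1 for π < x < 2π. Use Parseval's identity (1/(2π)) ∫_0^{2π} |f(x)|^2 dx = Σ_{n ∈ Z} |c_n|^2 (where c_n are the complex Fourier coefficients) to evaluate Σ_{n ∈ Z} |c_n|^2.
Σ |c_n|^2 = 37/2

Parseval equates the L^2 energy of f (normalised by 1/(2π)) with the ℓ^2 sum of its Fourier coefficients: (1/(2π)) ∫_0^{2π} |f|^2 = Σ |c_n|^2.
Compute the left side: (1/(2π)) [∫_0^π 6^2 dx + ∫_π^{2π} (-1)^2 dx] = (1/(2π)) · (36π + 1π) = (36 + 1)/2 = 37/2.
So Σ_{n ∈ Z} |c_n|^2 = 37/2.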